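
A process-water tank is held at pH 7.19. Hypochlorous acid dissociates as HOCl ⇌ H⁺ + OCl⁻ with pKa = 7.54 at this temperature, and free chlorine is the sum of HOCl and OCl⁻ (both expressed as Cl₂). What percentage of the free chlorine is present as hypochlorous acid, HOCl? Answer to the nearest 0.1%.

69.1%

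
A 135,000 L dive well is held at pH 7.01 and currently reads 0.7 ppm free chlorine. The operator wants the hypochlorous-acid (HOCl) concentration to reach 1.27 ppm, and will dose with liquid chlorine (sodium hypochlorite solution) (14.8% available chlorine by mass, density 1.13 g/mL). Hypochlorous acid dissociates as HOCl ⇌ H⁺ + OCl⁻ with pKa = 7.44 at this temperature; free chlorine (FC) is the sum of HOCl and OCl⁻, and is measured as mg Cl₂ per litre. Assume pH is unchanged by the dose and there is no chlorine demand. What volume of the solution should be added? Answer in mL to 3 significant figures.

[OCl⁻]/[HOCl] = 10^(pH − pKa) = 10^(7.01 − 7.44) = 0.3715; fraction as HOCl = 1/(1 + 0.3715) = 0.7291.
Free chlorine required for 1.27 ppm HOCl: 1.27 / 0.7291 = 1.742 ppm.
FC to add: 1.742 − 0.7 = 1.042 mg/L as Cl₂.
Cl₂ equivalent: 1.042 mg/L × 135,000 L = 140.6 g.
Product at 14.8% available Cl: 140.6 / 0.148 = 950.3 g.
Volume: 950.3 g ÷ 1.13 g/mL = 841 mL.

841 mL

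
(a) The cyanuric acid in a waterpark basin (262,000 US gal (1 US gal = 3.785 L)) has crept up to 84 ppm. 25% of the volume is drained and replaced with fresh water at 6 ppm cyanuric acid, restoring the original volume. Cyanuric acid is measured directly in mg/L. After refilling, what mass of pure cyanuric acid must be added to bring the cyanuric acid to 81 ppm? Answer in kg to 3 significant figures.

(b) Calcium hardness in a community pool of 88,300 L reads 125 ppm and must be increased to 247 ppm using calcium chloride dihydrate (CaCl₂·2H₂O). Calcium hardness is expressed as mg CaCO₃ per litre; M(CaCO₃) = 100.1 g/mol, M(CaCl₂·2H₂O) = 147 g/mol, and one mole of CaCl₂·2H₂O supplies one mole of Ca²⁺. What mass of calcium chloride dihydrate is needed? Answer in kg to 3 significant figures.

(a) Volume: 262,000 US gal × 3.785 L/gal = 991,670 L.
(a) After draining 25% and refilling: 84 × 0.75 + 6 × 0.25 = 64.5 ppm.
(a) Deficit to target: 81 − 64.5 = 16.5 mg/L.
(a) Mass: 16.5 mg/L × 991,670 L = 16,360 g cyanuric acid.

(b) Hardness to add: (247 − 125) = 122 mg/L as CaCO₃ × 88,300 L = 10,770 g as CaCO₃.
(b) Moles of Ca²⁺ (1 mol Ca²⁺ ≡ 1 mol CaCO₃): 10,770 / 100.1 g/mol = 107.6 mol.
(b) Mass of CaCl₂·2H₂O: 107.6 × 147 = 15,820 g.

(a) 16.4 kg; (b) 15.8 kg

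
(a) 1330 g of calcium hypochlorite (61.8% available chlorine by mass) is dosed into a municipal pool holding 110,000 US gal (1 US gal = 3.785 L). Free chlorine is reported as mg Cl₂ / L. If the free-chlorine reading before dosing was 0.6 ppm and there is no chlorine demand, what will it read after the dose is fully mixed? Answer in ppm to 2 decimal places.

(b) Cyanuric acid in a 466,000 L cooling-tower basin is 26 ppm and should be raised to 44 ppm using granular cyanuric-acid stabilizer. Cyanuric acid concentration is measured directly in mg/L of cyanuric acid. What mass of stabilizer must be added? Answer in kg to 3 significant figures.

(a) Volume: 110,000 US gal × 3.785 L/gal = 416,350 L.
(a) Available chlorine delivered: 1330 g × 0.618 = 821.9 g as Cl₂.
(a) Concentration rise: 821.9 g / 416,350 L = 1.974 mg/L = 1.97 ppm.
(a) Final FC: 0.6 + 1.97 = 2.57 ppm.

(b) CYA to add: (44 − 26) = 18 mg/L × 466,000 L = 8388 g cyanuric acid.

(a) 2.57 ppm; (b) 8.39 kg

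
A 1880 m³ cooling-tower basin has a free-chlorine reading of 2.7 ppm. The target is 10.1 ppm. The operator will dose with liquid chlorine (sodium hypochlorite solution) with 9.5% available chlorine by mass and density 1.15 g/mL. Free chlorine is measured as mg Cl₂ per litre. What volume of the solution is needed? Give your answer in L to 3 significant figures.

127 L

Volume: 1880 m³ = 1,880,000 L.
Chlorine deficit: 10.1 − 2.7 = 7.4 ppm = 7.4 mg/L as Cl₂.
Cl₂ equivalent needed: 7.4 mg/L × 1,880,000 L = 13,910,000 mg = 13,910 g.
Product at 9.5% available chlorine: 13,910 / 0.095 = 146,400 g.
Volume at density 1.15 g/mL: 146,400 g ÷ 1.15 g/mL = 127,300 mL.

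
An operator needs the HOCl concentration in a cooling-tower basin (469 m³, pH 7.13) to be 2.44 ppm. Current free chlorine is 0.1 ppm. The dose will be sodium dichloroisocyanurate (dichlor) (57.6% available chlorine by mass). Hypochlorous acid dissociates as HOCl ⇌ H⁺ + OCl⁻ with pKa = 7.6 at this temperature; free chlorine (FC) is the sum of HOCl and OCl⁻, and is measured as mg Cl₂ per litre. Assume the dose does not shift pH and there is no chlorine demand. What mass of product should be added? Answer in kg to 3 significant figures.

2.58 kg

Volume: 469 m³ = 469,000 L.
[OCl⁻]/[HOCl] = 10^(pH − pKa) = 10^(7.13 − 7.6) = 0.3388; fraction as HOCl = 1/(1 + 0.3388) = 0.7469.
Free chlorine required for 2.44 ppm HOCl: 2.44 / 0.7469 = 3.267 ppm.
FC to add: 3.267 − 0.1 = 3.167 mg/L as Cl₂.
Cl₂ equivalent: 3.167 mg/L × 469,000 L = 1485 g.
Product at 57.6% available Cl: 1485 / 0.576 = 2579 g.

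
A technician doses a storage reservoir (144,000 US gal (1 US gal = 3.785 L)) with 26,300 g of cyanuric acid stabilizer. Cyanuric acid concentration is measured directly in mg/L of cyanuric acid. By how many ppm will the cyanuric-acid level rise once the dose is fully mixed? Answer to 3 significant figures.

48.3 ppm

Volume: 144,000 US gal × 3.785 L/gal = 545,040 L.
Rise: 26,300 g / 545,040 L × 1000 = 48.25 mg/L.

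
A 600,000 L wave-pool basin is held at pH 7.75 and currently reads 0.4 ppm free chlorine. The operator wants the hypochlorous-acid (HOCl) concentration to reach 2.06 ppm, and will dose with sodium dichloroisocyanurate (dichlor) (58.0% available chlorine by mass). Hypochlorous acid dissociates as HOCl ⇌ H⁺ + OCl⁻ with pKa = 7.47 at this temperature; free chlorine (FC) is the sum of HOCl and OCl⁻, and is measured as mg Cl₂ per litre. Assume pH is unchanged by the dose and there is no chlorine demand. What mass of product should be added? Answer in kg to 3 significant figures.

5.78 kg

[OCl⁻]/[HOCl] = 10^(pH − pKa) = 10^(7.75 − 7.47) = 1.905; fraction as HOCl = 1/(1 + 1.905) = 0.3442.
Free chlorine required for 2.06 ppm HOCl: 2.06 / 0.3442 = 5.985 ppm.
FC to add: 5.985 − 0.4 = 5.585 mg/L as Cl₂.
Cl₂ equivalent: 5.585 mg/L × 600,000 L = 3351 g.
Product at 58.0% available Cl: 3351 / 0.58 = 5778 g.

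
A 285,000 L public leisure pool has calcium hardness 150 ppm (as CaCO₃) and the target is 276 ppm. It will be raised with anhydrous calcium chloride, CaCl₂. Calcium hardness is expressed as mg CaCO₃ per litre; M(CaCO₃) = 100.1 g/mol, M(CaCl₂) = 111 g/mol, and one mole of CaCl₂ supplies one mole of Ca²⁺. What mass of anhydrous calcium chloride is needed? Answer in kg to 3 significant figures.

39.8 kg

Hardness to add: (276 − 150) = 126 mg/L as CaCO₃ × 285,000 L = 35,910 g as CaCO₃.
Moles of Ca²⁺ (1 mol Ca²⁺ ≡ 1 mol CaCO₃): 35,910 / 100.1 g/mol = 358.7 mol.
Mass of CaCl₂: 358.7 × 111 = 39,820 g.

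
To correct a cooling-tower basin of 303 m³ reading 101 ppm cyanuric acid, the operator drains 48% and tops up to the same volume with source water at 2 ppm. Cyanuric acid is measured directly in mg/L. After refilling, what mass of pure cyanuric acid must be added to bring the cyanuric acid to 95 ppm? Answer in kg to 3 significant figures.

Volume: 303 m³ = 303,000 L.
After draining 48% and refilling: 101 × 0.52 + 2 × 0.48 = 53.48 ppm.
Deficit to target: 95 − 53.48 = 41.52 mg/L.
Mass: 41.52 mg/L × 303,000 L = 12,580 g cyanuric acid.

12.6 kg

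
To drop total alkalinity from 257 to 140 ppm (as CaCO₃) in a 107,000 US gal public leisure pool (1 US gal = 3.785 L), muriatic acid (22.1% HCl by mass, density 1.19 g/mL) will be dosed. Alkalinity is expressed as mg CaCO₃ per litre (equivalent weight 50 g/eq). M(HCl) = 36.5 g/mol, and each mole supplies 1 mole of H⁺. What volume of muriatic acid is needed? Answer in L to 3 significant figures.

Volume: 107,000 US gal × 3.785 L/gal = 404,995 L.
Alkalinity to neutralize: (257 − 140) = 117 mg/L as CaCO₃ × 404,995 L = 47,380 g as CaCO₃.
Equivalents of H⁺ required: 47,380 ÷ 50 g/eq = 947.7 eq = 947.7 mol HCl.
Mass of HCl: 947.7 × 36.5 = 34,590 g.
Mass of 22.1% solution: 34,590 / 0.221 = 156,500 g.
Volume: 156,500 g ÷ 1.19 g/mL = 131,500 mL.

132 L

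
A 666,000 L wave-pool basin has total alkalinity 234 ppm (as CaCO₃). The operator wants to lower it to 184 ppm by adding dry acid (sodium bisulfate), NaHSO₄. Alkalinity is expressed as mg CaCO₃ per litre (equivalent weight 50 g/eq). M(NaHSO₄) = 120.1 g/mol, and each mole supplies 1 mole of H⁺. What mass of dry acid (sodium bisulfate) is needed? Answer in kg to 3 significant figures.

80.0 kg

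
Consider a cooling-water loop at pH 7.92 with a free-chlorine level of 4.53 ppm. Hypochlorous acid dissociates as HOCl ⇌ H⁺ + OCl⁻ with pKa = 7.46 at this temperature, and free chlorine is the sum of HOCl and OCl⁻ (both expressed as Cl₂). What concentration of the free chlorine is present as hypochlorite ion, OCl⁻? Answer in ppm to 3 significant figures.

[OCl⁻]/[HOCl] = 10^(pH − pKa) = 10^(7.92 − 7.46) = 10^0.46 = 2.884.
Fraction as HOCl = 1 / (1 + 2.884) = 0.2575.
OCl⁻ = (1 − 0.2575) × 4.53 ppm = 3.364 ppm.

3.36 ppm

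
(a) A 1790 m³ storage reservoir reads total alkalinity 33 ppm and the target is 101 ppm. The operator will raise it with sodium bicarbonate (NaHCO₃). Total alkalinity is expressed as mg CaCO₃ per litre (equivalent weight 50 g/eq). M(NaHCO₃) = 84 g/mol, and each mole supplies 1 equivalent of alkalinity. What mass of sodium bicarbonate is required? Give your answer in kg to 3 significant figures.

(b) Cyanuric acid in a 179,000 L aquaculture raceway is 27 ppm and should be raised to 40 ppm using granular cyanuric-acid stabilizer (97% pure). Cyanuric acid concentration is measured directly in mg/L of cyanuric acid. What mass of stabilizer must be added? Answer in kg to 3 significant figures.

(a) Volume: 1790 m³ = 1,790,000 L.
(a) Alkalinity to add: (101 − 33) = 68 mg/L as CaCO₃ × 1,790,000 L = 121,700 g as CaCO₃.
(a) Equivalents: 121,700 g ÷ 50 g/eq = 2434 eq.
(a) NaHCO₃ supplies 1 eq per mole → 2434 mol.
(a) Mass: 2434 mol × 84 g/mol = 204,500 g.

(b) CYA to add: (40 − 27) = 13 mg/L × 179,000 L = 2327 g cyanuric acid.
(b) At 97% purity: 2327 / 0.97 = 2399 g product.

(a) 204 kg; (b) 2.40 kg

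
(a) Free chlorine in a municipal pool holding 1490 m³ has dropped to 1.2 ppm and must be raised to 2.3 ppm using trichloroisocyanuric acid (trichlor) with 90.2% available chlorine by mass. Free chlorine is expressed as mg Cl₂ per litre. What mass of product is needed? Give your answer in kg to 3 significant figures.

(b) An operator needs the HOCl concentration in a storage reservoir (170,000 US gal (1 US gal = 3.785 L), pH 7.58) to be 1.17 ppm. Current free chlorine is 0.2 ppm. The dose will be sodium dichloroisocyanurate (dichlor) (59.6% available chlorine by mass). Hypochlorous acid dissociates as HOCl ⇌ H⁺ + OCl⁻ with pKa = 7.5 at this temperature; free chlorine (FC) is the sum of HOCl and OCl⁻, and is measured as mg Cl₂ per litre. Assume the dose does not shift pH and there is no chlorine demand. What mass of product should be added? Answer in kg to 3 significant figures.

(a) 1.82 kg; (b) 2.57 kg

(a) Volume: 1490 m³ = 1,490,000 L.
(a) Chlorine deficit: 2.3 − 1.2 = 1.1 ppm = 1.1 mg/L as Cl₂.
(a) Cl₂ equivalent needed: 1.1 mg/L × 1,490,000 L = 1,639,000 mg = 1639 g.
(a) Product at 90.2% available chlorine: 1639 / 0.902 = 1817 g.

(b) Volume: 170,000 US gal × 3.785 L/gal = 643,450 L.
(b) [OCl⁻]/[HOCl] = 10^(pH − pKa) = 10^(7.58 − 7.5) = 1.202; fraction as HOCl = 1/(1 + 1.202) = 0.4541.
(b) Free chlorine required for 1.17 ppm HOCl: 1.17 / 0.4541 = 2.577 ppm.
(b) FC to add: 2.577 − 0.2 = 2.377 mg/L as Cl₂.
(b) Cl₂ equivalent: 2.377 mg/L × 643,450 L = 1529 g.
(b) Product at 59.6% available Cl: 1529 / 0.596 = 2566 g.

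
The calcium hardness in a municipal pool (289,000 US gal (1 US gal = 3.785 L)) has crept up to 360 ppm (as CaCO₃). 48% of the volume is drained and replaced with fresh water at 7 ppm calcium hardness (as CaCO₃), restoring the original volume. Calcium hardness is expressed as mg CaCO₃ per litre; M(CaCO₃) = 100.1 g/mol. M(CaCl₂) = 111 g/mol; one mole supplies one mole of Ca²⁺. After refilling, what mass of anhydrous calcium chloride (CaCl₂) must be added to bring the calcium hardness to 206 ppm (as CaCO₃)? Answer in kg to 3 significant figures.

Volume: 289,000 US gal × 3.785 L/gal = 1,093,865 L.
After draining 48% and refilling: 360 × 0.52 + 7 × 0.48 = 190.56 ppm.
Deficit to target: 206 − 190.56 = 15.44 mg/L.
As CaCO₃: 15.44 mg/L × 1,093,865 L = 16,890 g; ÷ 100.1 = 168.7 mol Ca²⁺.
Mass: 168.7 × 111 = 18,730 g.

18.7 kg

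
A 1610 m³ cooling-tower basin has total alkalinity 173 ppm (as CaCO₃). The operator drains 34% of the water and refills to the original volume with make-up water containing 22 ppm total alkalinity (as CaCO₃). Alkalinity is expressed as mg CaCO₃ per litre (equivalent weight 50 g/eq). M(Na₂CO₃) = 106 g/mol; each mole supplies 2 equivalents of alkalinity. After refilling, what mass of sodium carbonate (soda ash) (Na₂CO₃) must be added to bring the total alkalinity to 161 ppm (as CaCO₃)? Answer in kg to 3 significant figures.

67.1 kg

Volume: 1610 m³ = 1,610,000 L.
After draining 34% and refilling: 173 × 0.66 + 22 × 0.34 = 121.66 ppm.
Deficit to target: 161 − 121.66 = 39.34 mg/L.
As CaCO₃: 39.34 mg/L × 1,610,000 L = 63,340 g; ÷ 50 g/eq ÷ 2 = 633.4 mol Na₂CO₃.
Mass: 633.4 × 106 = 67,140 g.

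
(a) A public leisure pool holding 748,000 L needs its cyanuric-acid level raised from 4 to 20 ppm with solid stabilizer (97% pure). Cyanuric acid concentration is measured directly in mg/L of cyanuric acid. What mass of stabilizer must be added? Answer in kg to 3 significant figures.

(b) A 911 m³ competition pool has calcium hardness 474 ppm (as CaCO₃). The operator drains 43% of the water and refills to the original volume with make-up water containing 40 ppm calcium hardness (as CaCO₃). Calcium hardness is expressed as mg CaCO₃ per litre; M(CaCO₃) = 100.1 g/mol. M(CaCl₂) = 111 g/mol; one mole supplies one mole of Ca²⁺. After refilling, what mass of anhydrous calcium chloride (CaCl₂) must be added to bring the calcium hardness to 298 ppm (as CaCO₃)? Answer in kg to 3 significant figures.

(a) CYA to add: (20 − 4) = 16 mg/L × 748,000 L = 11,970 g cyanuric acid.
(a) At 97% purity: 11,970 / 0.97 = 12,340 g product.

(b) Volume: 911 m³ = 911,000 L.
(b) After draining 43% and refilling: 474 × 0.57 + 40 × 0.43 = 287.38 ppm.
(b) Deficit to target: 298 − 287.38 = 10.62 mg/L.
(b) As CaCO₃: 10.62 mg/L × 911,000 L = 9675 g; ÷ 100.1 = 96.65 mol Ca²⁺.
(b) Mass: 96.65 × 111 = 10,730 g.

(a) 12.3 kg; (b) 10.7 kg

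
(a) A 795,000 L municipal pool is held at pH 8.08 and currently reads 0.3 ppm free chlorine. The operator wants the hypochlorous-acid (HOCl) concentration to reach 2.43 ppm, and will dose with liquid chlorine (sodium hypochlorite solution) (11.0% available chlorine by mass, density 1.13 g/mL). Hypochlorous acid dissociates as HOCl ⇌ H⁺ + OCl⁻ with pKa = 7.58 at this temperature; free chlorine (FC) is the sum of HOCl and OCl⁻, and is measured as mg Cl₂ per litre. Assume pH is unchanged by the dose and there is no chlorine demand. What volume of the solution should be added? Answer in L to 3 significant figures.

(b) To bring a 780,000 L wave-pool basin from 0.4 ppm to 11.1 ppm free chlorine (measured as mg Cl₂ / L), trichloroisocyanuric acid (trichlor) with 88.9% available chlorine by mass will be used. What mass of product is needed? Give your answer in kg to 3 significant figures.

(a) 62.8 L; (b) 9.39 kg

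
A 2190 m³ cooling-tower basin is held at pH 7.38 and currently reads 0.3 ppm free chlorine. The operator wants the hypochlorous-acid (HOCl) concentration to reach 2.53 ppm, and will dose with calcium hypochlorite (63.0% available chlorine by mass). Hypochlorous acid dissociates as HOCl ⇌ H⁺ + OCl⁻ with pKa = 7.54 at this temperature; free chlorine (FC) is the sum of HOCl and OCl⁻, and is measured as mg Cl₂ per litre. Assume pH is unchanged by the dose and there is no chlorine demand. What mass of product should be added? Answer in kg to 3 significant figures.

13.8 kg

Volume: 2190 m³ = 2,190,000 L.
[OCl⁻]/[HOCl] = 10^(pH − pKa) = 10^(7.38 − 7.54) = 0.6918; fraction as HOCl = 1/(1 + 0.6918) = 0.5911.
Free chlorine required for 2.53 ppm HOCl: 2.53 / 0.5911 = 4.28 ppm.
FC to add: 4.28 − 0.3 = 3.98 mg/L as Cl₂.
Cl₂ equivalent: 3.98 mg/L × 2,190,000 L = 8717 g.
Product at 63.0% available Cl: 8717 / 0.63 = 13,840 g.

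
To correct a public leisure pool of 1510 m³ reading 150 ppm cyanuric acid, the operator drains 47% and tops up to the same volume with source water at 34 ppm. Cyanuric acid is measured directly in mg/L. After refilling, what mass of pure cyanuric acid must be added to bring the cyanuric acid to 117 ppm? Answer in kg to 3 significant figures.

32.5 kg

Volume: 1510 m³ = 1,510,000 L.
After draining 47% and refilling: 150 × 0.53 + 34 × 0.47 = 95.48 ppm.
Deficit to target: 117 − 95.48 = 21.52 mg/L.
Mass: 21.52 mg/L × 1,510,000 L = 32,500 g cyanuric acid.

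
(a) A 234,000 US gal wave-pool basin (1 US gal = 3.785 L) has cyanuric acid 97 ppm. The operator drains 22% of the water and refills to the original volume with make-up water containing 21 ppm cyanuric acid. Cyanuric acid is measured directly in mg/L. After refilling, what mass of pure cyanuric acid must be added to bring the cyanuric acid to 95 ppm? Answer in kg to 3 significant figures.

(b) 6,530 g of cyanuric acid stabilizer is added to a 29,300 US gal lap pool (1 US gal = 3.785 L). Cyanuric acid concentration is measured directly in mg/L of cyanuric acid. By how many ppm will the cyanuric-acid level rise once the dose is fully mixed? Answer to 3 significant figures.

(a) Volume: 234,000 US gal × 3.785 L/gal = 885,690 L.
(a) After draining 22% and refilling: 97 × 0.78 + 21 × 0.22 = 80.28 ppm.
(a) Deficit to target: 95 − 80.28 = 14.72 mg/L.
(a) Mass: 14.72 mg/L × 885,690 L = 13,040 g cyanuric acid.

(b) Volume: 29,300 US gal × 3.785 L/gal = 110,900 L.
(b) Rise: 6,530 g / 110,900 L × 1000 = 58.88 mg/L.

(a) 13.0 kg; (b) 58.9 ppm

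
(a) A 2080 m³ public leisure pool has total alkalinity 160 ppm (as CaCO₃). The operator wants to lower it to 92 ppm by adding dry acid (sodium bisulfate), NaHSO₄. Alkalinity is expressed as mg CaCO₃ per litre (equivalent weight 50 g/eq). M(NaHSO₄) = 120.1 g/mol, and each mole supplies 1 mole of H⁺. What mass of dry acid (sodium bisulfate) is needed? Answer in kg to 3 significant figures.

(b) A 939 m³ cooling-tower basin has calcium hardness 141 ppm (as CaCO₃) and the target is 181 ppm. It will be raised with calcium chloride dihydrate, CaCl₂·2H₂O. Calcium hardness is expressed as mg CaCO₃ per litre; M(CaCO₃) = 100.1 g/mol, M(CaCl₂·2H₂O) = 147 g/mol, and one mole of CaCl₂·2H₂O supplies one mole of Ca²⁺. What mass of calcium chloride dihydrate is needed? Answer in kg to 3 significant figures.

(a) Volume: 2080 m³ = 2,080,000 L.
(a) Alkalinity to neutralize: (160 − 92) = 68 mg/L as CaCO₃ × 2,080,000 L = 141,400 g as CaCO₃.
(a) Equivalents of H⁺ required: 141,400 ÷ 50 g/eq = 2829 eq = 2829 mol NaHSO₄.
(a) Mass of NaHSO₄: 2829 × 120.1 = 339,700 g.

(b) Volume: 939 m³ = 939,000 L.
(b) Hardness to add: (181 − 141) = 40 mg/L as CaCO₃ × 939,000 L = 37,560 g as CaCO₃.
(b) Moles of Ca²⁺ (1 mol Ca²⁺ ≡ 1 mol CaCO₃): 37,560 / 100.1 g/mol = 375.2 mol.
(b) Mass of CaCl₂·2H₂O: 375.2 × 147 = 55,160 g.

(a) 340 kg; (b) 55.2 kg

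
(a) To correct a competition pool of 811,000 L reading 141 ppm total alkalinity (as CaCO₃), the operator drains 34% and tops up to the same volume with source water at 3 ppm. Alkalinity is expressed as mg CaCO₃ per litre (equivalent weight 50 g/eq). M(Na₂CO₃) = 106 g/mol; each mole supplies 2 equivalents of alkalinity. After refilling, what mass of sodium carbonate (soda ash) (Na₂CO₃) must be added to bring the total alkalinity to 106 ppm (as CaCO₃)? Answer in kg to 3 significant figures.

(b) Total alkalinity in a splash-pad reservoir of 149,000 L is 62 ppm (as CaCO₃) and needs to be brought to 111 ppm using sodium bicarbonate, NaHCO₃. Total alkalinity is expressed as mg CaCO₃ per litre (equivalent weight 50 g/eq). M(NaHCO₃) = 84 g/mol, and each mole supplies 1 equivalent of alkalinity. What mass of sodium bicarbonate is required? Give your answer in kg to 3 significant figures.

(a) 10.2 kg; (b) 12.3 kg

(a) After draining 34% and refilling: 141 × 0.66 + 3 × 0.34 = 94.08 ppm.
(a) Deficit to target: 106 − 94.08 = 11.92 mg/L.
(a) As CaCO₃: 11.92 mg/L × 811,000 L = 9667 g; ÷ 50 g/eq ÷ 2 = 96.67 mol Na₂CO₃.
(a) Mass: 96.67 × 106 = 10,250 g.

(b) Alkalinity to add: (111 − 62) = 49 mg/L as CaCO₃ × 149,000 L = 7301 g as CaCO₃.
(b) Equivalents: 7301 g ÷ 50 g/eq = 146 eq.
(b) NaHCO₃ supplies 1 eq per mole → 146 mol.
(b) Mass: 146 mol × 84 g/mol = 12,270 g.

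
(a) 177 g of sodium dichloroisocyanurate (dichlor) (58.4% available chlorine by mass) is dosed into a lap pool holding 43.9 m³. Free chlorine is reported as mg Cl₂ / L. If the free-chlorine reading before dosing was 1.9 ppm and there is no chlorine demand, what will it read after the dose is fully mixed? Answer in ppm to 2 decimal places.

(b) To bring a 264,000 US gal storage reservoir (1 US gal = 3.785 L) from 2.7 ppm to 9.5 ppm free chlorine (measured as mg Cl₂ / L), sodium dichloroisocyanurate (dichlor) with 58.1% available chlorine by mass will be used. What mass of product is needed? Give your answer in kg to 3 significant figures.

(a) 4.25 ppm; (b) 11.7 kg

(a) Volume: 43.9 m³ = 43,900 L.
(a) Available chlorine delivered: 177 g × 0.584 = 103.4 g as Cl₂.
(a) Concentration rise: 103.4 g / 43,900 L = 2.355 mg/L = 2.35 ppm.
(a) Final FC: 1.9 + 2.35 = 4.25 ppm.

(b) Volume: 264,000 US gal × 3.785 L/gal = 999,240 L.
(b) Chlorine deficit: 9.5 − 2.7 = 6.8 ppm = 6.8 mg/L as Cl₂.
(b) Cl₂ equivalent needed: 6.8 mg/L × 999,240 L = 6,795,000 mg = 6795 g.
(b) Product at 58.1% available chlorine: 6795 / 0.581 = 11,700 g.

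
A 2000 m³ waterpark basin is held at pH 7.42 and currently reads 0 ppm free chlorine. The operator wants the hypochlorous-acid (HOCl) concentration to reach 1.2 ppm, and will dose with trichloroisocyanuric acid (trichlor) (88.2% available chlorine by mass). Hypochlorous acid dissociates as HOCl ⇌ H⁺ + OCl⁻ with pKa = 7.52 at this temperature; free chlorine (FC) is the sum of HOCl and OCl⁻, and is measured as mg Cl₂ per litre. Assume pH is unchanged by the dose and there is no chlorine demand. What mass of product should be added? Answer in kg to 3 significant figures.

4.88 kg

Volume: 2000 m³ = 2,000,000 L.
[OCl⁻]/[HOCl] = 10^(pH − pKa) = 10^(7.42 − 7.52) = 0.7943; fraction as HOCl = 1/(1 + 0.7943) = 0.5573.
Free chlorine required for 1.2 ppm HOCl: 1.2 / 0.5573 = 2.153 ppm.
FC to add: 2.153 − 0 = 2.153 mg/L as Cl₂.
Cl₂ equivalent: 2.153 mg/L × 2,000,000 L = 4306 g.
Product at 88.2% available Cl: 4306 / 0.882 = 4883 g.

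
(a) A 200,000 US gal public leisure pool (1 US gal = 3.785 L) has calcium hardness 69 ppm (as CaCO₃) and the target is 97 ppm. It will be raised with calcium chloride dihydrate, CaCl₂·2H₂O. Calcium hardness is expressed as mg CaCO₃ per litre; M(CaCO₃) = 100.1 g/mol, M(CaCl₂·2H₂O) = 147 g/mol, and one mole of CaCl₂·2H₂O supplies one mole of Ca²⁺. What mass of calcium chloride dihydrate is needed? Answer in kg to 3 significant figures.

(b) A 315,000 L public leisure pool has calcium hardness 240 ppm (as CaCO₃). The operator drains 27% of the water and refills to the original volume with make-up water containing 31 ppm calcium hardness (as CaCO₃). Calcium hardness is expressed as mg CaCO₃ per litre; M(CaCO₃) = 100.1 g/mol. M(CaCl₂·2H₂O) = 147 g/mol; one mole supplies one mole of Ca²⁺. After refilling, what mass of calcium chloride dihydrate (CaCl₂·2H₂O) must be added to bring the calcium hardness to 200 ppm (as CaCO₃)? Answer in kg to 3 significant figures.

(a) Volume: 200,000 US gal × 3.785 L/gal = 757,000 L.
(a) Hardness to add: (97 − 69) = 28 mg/L as CaCO₃ × 757,000 L = 21,200 g as CaCO₃.
(a) Moles of Ca²⁺ (1 mol Ca²⁺ ≡ 1 mol CaCO₃): 21,200 / 100.1 g/mol = 211.7 mol.
(a) Mass of CaCl₂·2H₂O: 211.7 × 147 = 31,130 g.

(b) After draining 27% and refilling: 240 × 0.73 + 31 × 0.27 = 183.57 ppm.
(b) Deficit to target: 200 − 183.57 = 16.43 mg/L.
(b) As CaCO₃: 16.43 mg/L × 315,000 L = 5175 g; ÷ 100.1 = 51.7 mol Ca²⁺.
(b) Mass: 51.7 × 147 = 7600 g.

(a) 31.1 kg; (b) 7.60 kg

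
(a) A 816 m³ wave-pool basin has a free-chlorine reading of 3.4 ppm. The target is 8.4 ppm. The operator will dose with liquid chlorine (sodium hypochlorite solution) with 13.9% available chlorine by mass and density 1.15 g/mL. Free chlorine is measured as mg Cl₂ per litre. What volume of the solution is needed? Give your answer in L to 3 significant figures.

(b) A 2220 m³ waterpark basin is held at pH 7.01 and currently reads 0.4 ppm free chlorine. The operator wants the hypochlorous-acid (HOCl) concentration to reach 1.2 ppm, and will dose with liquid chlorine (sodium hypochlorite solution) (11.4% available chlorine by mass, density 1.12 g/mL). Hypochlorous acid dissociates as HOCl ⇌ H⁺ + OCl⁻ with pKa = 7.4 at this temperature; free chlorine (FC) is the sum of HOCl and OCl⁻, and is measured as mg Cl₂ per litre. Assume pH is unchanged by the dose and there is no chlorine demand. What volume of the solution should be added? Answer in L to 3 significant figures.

(a) Volume: 816 m³ = 816,000 L.
(a) Chlorine deficit: 8.4 − 3.4 = 5 ppm = 5 mg/L as Cl₂.
(a) Cl₂ equivalent needed: 5 mg/L × 816,000 L = 4,080,000 mg = 4080 g.
(a) Product at 13.9% available chlorine: 4080 / 0.139 = 29,350 g.
(a) Volume at density 1.15 g/mL: 29,350 g ÷ 1.15 g/mL = 25,520 mL.

(b) Volume: 2220 m³ = 2,220,000 L.
(b) [OCl⁻]/[HOCl] = 10^(pH − pKa) = 10^(7.01 − 7.4) = 0.4074; fraction as HOCl = 1/(1 + 0.4074) = 0.7105.
(b) Free chlorine required for 1.2 ppm HOCl: 1.2 / 0.7105 = 1.689 ppm.
(b) FC to add: 1.689 − 0.4 = 1.289 mg/L as Cl₂.
(b) Cl₂ equivalent: 1.289 mg/L × 2,220,000 L = 2861 g.
(b) Product at 11.4% available Cl: 2861 / 0.114 = 25,100 g.
(b) Volume: 25,100 g ÷ 1.12 g/mL = 22,410 mL.

(a) 25.5 L; (b) 22.4 L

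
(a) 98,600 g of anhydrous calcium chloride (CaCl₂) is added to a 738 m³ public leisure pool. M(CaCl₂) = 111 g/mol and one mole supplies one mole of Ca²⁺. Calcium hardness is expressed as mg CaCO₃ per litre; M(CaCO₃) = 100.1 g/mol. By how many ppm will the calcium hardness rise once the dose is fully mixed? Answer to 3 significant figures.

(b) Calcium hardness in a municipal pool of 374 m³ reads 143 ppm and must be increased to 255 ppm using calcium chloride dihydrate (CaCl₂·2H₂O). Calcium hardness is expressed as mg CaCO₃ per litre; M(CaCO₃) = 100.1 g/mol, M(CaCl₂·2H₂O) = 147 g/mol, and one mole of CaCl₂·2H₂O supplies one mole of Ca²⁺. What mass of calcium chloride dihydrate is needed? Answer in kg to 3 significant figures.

(a) Volume: 738 m³ = 738,000 L.
(a) Moles of Ca²⁺: 98,600 g ÷ 111 g/mol = 888.3 mol.
(a) As CaCO₃: 888.3 mol × 100.1 g/mol = 88,920 g.
(a) Rise: 88,920 g / 738,000 L × 1000 = 120.5 mg/L.

(b) Volume: 374 m³ = 374,000 L.
(b) Hardness to add: (255 − 143) = 112 mg/L as CaCO₃ × 374,000 L = 41,890 g as CaCO₃.
(b) Moles of Ca²⁺ (1 mol Ca²⁺ ≡ 1 mol CaCO₃): 41,890 / 100.1 g/mol = 418.5 mol.
(b) Mass of CaCl₂·2H₂O: 418.5 × 147 = 61,510 g.

(a) 120 ppm; (b) 61.5 kg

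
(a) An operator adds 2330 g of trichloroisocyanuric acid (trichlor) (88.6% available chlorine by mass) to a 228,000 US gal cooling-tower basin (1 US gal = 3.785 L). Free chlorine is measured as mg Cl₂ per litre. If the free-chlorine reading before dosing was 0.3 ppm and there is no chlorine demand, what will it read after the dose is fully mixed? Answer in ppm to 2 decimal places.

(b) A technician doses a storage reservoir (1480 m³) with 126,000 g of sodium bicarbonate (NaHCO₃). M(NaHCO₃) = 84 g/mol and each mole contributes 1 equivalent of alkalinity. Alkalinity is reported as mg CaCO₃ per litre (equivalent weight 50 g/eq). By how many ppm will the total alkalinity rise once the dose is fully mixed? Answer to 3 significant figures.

(a) Volume: 228,000 US gal × 3.785 L/gal = 862,980 L.
(a) Available chlorine delivered: 2330 g × 0.886 = 2064 g as Cl₂.
(a) Concentration rise: 2064 g / 862,980 L = 2.392 mg/L = 2.39 ppm.
(a) Final FC: 0.3 + 2.39 = 2.69 ppm.

(b) Volume: 1480 m³ = 1,480,000 L.
(b) Moles of NaHCO₃: 126,000 g ÷ 84 g/mol = 1500 mol → 1500 eq of alkalinity.
(b) As CaCO₃: 1500 eq × 50 g/eq = 75,000 g.
(b) Rise: 75,000 g / 1,480,000 L × 1000 = 50.68 mg/L.

(a) 2.69 ppm; (b) 50.7 ppm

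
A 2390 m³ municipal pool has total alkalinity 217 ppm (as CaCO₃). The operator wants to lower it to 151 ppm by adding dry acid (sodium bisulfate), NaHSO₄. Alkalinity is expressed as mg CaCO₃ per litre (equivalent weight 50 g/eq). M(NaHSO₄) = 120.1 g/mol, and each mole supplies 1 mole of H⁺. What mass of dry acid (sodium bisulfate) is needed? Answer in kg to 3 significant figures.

Volume: 2390 m³ = 2,390,000 L.
Alkalinity to neutralize: (217 − 151) = 66 mg/L as CaCO₃ × 2,390,000 L = 157,700 g as CaCO₃.
Equivalents of H⁺ required: 157,700 ÷ 50 g/eq = 3155 eq = 3155 mol NaHSO₄.
Mass of NaHSO₄: 3155 × 120.1 = 378,900 g.

379 kg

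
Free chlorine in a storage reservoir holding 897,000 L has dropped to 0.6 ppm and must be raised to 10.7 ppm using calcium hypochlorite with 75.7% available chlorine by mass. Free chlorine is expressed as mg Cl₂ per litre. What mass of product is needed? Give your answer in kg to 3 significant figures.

Chlorine deficit: 10.7 − 0.6 = 10.1 ppm = 10.1 mg/L as Cl₂.
Cl₂ equivalent needed: 10.1 mg/L × 897,000 L = 9,060,000 mg = 9060 g.
Product at 75.7% available chlorine: 9060 / 0.757 = 11,970 g.

12.0 kg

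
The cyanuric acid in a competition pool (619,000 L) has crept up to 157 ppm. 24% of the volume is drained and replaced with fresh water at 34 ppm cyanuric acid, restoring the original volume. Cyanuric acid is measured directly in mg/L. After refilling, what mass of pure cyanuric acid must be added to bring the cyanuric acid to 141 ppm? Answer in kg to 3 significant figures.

8.37 kg

After draining 24% and refilling: 157 × 0.76 + 34 × 0.24 = 127.48 ppm.
Deficit to target: 141 − 127.48 = 13.52 mg/L.
Mass: 13.52 mg/L × 619,000 L = 8369 g cyanuric acid.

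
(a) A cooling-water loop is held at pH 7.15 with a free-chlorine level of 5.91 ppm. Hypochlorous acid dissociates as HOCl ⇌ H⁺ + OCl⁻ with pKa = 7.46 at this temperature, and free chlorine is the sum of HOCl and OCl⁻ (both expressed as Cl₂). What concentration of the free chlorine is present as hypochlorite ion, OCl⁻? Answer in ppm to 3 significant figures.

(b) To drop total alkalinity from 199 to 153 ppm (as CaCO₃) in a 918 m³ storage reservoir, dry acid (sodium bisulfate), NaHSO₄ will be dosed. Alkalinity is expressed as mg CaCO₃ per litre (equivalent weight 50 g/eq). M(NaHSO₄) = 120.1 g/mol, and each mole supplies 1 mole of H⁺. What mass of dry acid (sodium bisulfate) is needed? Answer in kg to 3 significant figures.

(a) 1.94 ppm; (b) 101 kg

(a) [OCl⁻]/[HOCl] = 10^(pH − pKa) = 10^(7.15 − 7.46) = 10^-0.31 = 0.4898.
(a) Fraction as HOCl = 1 / (1 + 0.4898) = 0.6712.
(a) OCl⁻ = (1 − 0.6712) × 5.91 ppm = 1.943 ppm.

(b) Volume: 918 m³ = 918,000 L.
(b) Alkalinity to neutralize: (199 − 153) = 46 mg/L as CaCO₃ × 918,000 L = 42,230 g as CaCO₃.
(b) Equivalents of H⁺ required: 42,230 ÷ 50 g/eq = 844.6 eq = 844.6 mol NaHSO₄.
(b) Mass of NaHSO₄: 844.6 × 120.1 = 101,400 g.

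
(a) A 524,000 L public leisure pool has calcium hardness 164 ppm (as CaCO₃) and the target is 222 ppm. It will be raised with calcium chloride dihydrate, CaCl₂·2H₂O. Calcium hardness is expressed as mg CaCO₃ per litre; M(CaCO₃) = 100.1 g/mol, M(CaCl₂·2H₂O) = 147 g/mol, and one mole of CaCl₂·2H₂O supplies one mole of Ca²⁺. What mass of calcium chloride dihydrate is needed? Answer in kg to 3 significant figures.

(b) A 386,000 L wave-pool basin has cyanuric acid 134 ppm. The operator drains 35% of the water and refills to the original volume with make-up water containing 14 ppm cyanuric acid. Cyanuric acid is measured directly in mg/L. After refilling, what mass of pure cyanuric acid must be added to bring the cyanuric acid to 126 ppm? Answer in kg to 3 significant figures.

(a) 44.6 kg; (b) 13.1 kg

(a) Hardness to add: (222 − 164) = 58 mg/L as CaCO₃ × 524,000 L = 30,390 g as CaCO₃.
(a) Moles of Ca²⁺ (1 mol Ca²⁺ ≡ 1 mol CaCO₃): 30,390 / 100.1 g/mol = 303.6 mol.
(a) Mass of CaCl₂·2H₂O: 303.6 × 147 = 44,630 g.

(b) After draining 35% and refilling: 134 × 0.65 + 14 × 0.35 = 92 ppm.
(b) Deficit to target: 126 − 92 = 34 mg/L.
(b) Mass: 34 mg/L × 386,000 L = 13,120 g cyanuric acid.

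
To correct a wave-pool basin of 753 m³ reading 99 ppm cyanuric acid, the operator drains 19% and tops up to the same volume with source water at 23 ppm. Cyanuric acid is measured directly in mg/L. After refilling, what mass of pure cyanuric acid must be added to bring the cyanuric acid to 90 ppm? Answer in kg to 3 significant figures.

Volume: 753 m³ = 753,000 L.
After draining 19% and refilling: 99 × 0.81 + 23 × 0.19 = 84.56 ppm.
Deficit to target: 90 − 84.56 = 5.44 mg/L.
Mass: 5.44 mg/L × 753,000 L = 4096 g cyanuric acid.

4.10 kg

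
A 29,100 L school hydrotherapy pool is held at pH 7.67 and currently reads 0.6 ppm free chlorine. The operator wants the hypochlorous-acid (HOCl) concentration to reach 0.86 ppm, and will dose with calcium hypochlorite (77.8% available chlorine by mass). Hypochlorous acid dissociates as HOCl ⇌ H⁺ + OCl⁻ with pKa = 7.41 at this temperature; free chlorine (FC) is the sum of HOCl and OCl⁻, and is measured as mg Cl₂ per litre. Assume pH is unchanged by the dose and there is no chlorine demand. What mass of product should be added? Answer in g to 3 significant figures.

68.3 g

[OCl⁻]/[HOCl] = 10^(pH − pKa) = 10^(7.67 − 7.41) = 1.82; fraction as HOCl = 1/(1 + 1.82) = 0.3546.
Free chlorine required for 0.86 ppm HOCl: 0.86 / 0.3546 = 2.425 ppm.
FC to add: 2.425 − 0.6 = 1.825 mg/L as Cl₂.
Cl₂ equivalent: 1.825 mg/L × 29,100 L = 53.11 g.
Product at 77.8% available Cl: 53.11 / 0.778 = 68.26 g.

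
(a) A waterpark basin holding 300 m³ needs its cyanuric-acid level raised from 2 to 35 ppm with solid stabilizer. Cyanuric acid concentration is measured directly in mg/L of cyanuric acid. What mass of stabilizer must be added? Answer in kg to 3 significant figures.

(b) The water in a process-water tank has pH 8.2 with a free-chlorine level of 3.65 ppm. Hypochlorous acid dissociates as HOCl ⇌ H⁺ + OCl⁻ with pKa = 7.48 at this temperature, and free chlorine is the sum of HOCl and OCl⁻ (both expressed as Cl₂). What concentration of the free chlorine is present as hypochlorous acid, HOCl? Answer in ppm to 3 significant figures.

(a) Volume: 300 m³ = 300,000 L.
(a) CYA to add: (35 − 2) = 33 mg/L × 300,000 L = 9900 g cyanuric acid.

(b) [OCl⁻]/[HOCl] = 10^(pH − pKa) = 10^(8.2 − 7.48) = 10^0.72 = 5.248.
(b) Fraction as HOCl = 1 / (1 + 5.248) = 0.16.
(b) HOCl = 0.16 × 3.65 ppm = 0.5842 ppm.

(a) 9.90 kg; (b) 0.584 ppm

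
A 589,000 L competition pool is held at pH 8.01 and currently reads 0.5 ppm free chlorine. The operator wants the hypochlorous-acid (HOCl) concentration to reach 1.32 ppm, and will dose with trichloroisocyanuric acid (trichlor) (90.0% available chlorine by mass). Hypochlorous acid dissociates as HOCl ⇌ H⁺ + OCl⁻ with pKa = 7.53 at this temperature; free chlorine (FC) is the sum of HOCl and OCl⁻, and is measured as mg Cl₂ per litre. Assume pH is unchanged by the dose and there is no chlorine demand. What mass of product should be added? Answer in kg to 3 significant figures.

3.15 kg

[OCl⁻]/[HOCl] = 10^(pH − pKa) = 10^(8.01 − 7.53) = 3.02; fraction as HOCl = 1/(1 + 3.02) = 0.2488.
Free chlorine required for 1.32 ppm HOCl: 1.32 / 0.2488 = 5.306 ppm.
FC to add: 5.306 − 0.5 = 4.806 mg/L as Cl₂.
Cl₂ equivalent: 4.806 mg/L × 589,000 L = 2831 g.
Product at 90.0% available Cl: 2831 / 0.9 = 3145 g.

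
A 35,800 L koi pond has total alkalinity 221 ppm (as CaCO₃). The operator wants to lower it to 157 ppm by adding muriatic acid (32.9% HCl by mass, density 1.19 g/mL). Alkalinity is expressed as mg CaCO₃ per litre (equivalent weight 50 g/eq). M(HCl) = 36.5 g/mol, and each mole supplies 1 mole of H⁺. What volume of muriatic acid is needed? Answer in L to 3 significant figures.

Alkalinity to neutralize: (221 − 157) = 64 mg/L as CaCO₃ × 35,800 L = 2291 g as CaCO₃.
Equivalents of H⁺ required: 2291 ÷ 50 g/eq = 45.82 eq = 45.82 mol HCl.
Mass of HCl: 45.82 × 36.5 = 1673 g.
Mass of 32.9% solution: 1673 / 0.329 = 5084 g.
Volume: 5084 g ÷ 1.19 g/mL = 4272 mL.

4.27 L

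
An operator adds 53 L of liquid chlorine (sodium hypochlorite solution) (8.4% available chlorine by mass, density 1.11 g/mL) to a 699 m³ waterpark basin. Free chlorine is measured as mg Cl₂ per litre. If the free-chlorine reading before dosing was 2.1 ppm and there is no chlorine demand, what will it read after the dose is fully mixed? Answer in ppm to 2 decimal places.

Volume: 699 m³ = 699,000 L.
Mass of solution: 53 L × 1000 mL/L × 1.11 g/mL = 58,830 g.
Available chlorine delivered: 58,830 g × 0.084 = 4942 g as Cl₂.
Concentration rise: 4942 g / 699,000 L = 7.07 mg/L = 7.07 ppm.
Final FC: 2.1 + 7.07 = 9.17 ppm.

9.17 ppm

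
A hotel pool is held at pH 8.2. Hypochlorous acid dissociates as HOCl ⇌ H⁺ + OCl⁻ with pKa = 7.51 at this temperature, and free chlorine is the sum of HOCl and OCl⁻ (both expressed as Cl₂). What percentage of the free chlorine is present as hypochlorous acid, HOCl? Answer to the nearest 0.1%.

17.0%

[OCl⁻]/[HOCl] = 10^(pH − pKa) = 10^(8.2 − 7.51) = 10^0.69 = 4.898.
Fraction as HOCl = 1 / (1 + 4.898) = 0.1696.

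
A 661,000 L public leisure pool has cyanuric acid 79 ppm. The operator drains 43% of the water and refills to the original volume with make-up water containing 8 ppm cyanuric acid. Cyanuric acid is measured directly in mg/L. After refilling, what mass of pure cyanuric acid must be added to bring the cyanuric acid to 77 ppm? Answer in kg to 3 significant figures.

After draining 43% and refilling: 79 × 0.57 + 8 × 0.43 = 48.47 ppm.
Deficit to target: 77 − 48.47 = 28.53 mg/L.
Mass: 28.53 mg/L × 661,000 L = 18,860 g cyanuric acid.

18.9 kg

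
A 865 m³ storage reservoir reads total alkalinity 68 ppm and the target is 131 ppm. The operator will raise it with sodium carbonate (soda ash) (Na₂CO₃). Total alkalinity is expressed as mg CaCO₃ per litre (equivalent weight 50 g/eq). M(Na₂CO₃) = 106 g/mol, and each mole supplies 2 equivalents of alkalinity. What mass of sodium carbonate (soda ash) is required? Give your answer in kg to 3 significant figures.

Volume: 865 m³ = 865,000 L.
Alkalinity to add: (131 − 68) = 63 mg/L as CaCO₃ × 865,000 L = 54,500 g as CaCO₃.
Equivalents: 54,500 g ÷ 50 g/eq = 1090 eq.
Each mole of Na₂CO₃ supplies 2 eq, so 1090 / 2 = 545 mol.
Mass: 545 mol × 106 g/mol = 57,760 g.

57.8 kg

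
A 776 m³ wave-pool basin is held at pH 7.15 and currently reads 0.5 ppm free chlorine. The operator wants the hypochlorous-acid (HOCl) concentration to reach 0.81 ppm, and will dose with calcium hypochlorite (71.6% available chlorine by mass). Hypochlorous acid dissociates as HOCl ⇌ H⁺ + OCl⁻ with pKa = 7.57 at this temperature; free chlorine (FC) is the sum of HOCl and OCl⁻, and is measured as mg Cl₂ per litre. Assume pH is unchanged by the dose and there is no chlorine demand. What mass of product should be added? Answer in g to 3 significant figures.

Volume: 776 m³ = 776,000 L.
[OCl⁻]/[HOCl] = 10^(pH − pKa) = 10^(7.15 − 7.57) = 0.3802; fraction as HOCl = 1/(1 + 0.3802) = 0.7245.
Free chlorine required for 0.81 ppm HOCl: 0.81 / 0.7245 = 1.118 ppm.
FC to add: 1.118 − 0.5 = 0.618 mg/L as Cl₂.
Cl₂ equivalent: 0.618 mg/L × 776,000 L = 479.5 g.
Product at 71.6% available Cl: 479.5 / 0.716 = 669.7 g.

670 g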